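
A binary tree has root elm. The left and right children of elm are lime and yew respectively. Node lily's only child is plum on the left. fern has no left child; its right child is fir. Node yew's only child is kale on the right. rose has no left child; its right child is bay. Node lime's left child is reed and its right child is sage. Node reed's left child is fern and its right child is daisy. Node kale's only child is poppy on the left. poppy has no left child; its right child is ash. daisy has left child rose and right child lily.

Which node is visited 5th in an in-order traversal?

In-order visits the left subtree, then the node, then the right subtree.
At elm: go left to lime.
  At lime: go left to reed.
    At reed: go left to fern.
      At fern: no left child.
      Visit fern.
      At fern: go right to fir.
        fir is a leaf — visit fir.
    Visit reed.
    At reed: go right to daisy.
      At daisy: go left to rose.
        At rose: no left child.
        Visit rose.
        At rose: go right to bay.
          bay is a leaf — visit bay.
      Visit daisy.
      At daisy: go right to lily.
        At lily: go left to plum.
          plum is a leaf — visit plum.
        Visit lily.
        At lily: no right child.
  Visit lime.
  At lime: go right to sage.
    sage is a leaf — visit sage.
Visit elm.
At elm: go right to yew.
  At yew: no left child.
  Visit yew.
  At yew: go right to kale.
    At kale: go left to poppy.
      At poppy: no left child.
      Visit poppy.
      At poppy: go right to ash.
        ash is a leaf — visit ash.
    Visit kale.
    At kale: no right child.
Full in-order sequence: fern, fir, reed, rose, bay, daisy, plum, lily, lime, sage, elm, yew, poppy, ash, kale.

bay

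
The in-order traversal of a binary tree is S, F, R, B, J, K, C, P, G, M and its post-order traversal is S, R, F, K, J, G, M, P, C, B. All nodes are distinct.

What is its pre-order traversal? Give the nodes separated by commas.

The last element of post-order is the root; it splits in-order into left and right subtrees.
Root B: left subtree has 3 nodes {S, F, R}, right has 6 {J, K, C, P, G, M}.
  Root F: left subtree has 1 node {S}, right has 1 {R}.
  Root C: left subtree has 2 nodes {J, K}, right has 3 {P, G, M}.
    Root J: left subtree has 0 nodes { }, right has 1 {K}.
    Root P: left subtree has 0 nodes { }, right has 2 {G, M}.
      Root M: left subtree has 1 node {G}, right has 0 { }.

B, F, S, R, C, J, K, P, M, G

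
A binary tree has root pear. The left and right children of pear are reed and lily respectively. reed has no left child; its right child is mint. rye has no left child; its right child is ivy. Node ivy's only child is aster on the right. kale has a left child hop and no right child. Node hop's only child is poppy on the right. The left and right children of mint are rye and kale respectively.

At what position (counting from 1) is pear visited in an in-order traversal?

9

In-order visits the left subtree, then the node, then the right subtree.
At pear: go left to reed.
  At reed: no left child.
  Visit reed.
  At reed: go right to mint.
    At mint: go left to rye.
      At rye: no left child.
      Visit rye.
      At rye: go right to ivy.
        At ivy: no left child.
        Visit ivy.
        At ivy: go right to aster.
          aster is a leaf — visit aster.
    Visit mint.
    At mint: go right to kale.
      At kale: go left to hop.
        At hop: no left child.
        Visit hop.
        At hop: go right to poppy.
          poppy is a leaf — visit poppy.
      Visit kale.
      At kale: no right child.
Visit pear.
At pear: go right to lily.
  lily is a leaf — visit lily.
Full in-order sequence: reed, rye, ivy, aster, mint, hop, poppy, kale, pear, lily.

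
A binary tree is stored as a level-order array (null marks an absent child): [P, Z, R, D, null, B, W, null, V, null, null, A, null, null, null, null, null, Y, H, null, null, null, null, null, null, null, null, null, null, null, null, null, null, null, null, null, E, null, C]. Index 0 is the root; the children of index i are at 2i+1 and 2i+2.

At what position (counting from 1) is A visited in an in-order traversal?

9

In-order visits the left subtree, then the node, then the right subtree.
At P: go left to Z.
  At Z: go left to D.
    At D: no left child.
    Visit D.
    At D: go right to V.
      At V: go left to Y.
        At Y: no left child.
        Visit Y.
        At Y: go right to E.
          E is a leaf — visit E.
      Visit V.
      At V: go right to H.
        At H: no left child.
        Visit H.
        At H: go right to C.
          C is a leaf — visit C.
  Visit Z.
  At Z: no right child.
Visit P.
At P: go right to R.
  At R: go left to B.
    At B: go left to A.
      A is a leaf — visit A.
    Visit B.
    At B: no right child.
  Visit R.
  At R: go right to W.
    W is a leaf — visit W.
Full in-order sequence: D, Y, E, V, H, C, Z, P, A, B, R, W.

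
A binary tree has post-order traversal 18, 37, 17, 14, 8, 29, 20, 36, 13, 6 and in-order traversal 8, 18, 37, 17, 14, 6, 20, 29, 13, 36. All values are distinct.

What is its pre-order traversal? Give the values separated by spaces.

The last element of post-order is the root; it splits in-order into left and right subtrees.
Root 6: left subtree has 5 nodes {8, 18, 37, 17, 14}, right has 4 {20, 29, 13, 36}.
  Root 8: left subtree has 0 nodes { }, right has 4 {18, 37, 17, 14}.
    Root 14: left subtree has 3 nodes {18, 37, 17}, right has 0 { }.
      Root 17: left subtree has 2 nodes {18, 37}, right has 0 { }.
        Root 37: left subtree has 1 node {18}, right has 0 { }.
  Root 13: left subtree has 2 nodes {20, 29}, right has 1 {36}.
    Root 20: left subtree has 0 nodes { }, right has 1 {29}.

6 8 14 17 37 18 13 20 29 36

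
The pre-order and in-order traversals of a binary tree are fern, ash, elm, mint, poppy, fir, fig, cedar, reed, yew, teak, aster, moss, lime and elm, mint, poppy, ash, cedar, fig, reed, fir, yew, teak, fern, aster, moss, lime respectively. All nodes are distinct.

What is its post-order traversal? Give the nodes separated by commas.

poppy, mint, elm, cedar, reed, fig, teak, yew, fir, ash, lime, moss, aster, fern

The first element of pre-order is the root; it splits in-order into left and right subtrees.
Root fern: left subtree has 10 nodes {elm, mint, poppy, ash, cedar, fig, reed, fir, yew, teak}, right has 3 {aster, moss, lime}.
  Root ash: left subtree has 3 nodes {elm, mint, poppy}, right has 6 {cedar, fig, reed, fir, yew, teak}.
    Root elm: left subtree has 0 nodes { }, right has 2 {mint, poppy}.
      Root mint: left subtree has 0 nodes { }, right has 1 {poppy}.
    Root fir: left subtree has 3 nodes {cedar, fig, reed}, right has 2 {yew, teak}.
      Root fig: left subtree has 1 node {cedar}, right has 1 {reed}.
      Root yew: left subtree has 0 nodes { }, right has 1 {teak}.
  Root aster: left subtree has 0 nodes { }, right has 2 {moss, lime}.
    Root moss: left subtree has 0 nodes { }, right has 1 {lime}.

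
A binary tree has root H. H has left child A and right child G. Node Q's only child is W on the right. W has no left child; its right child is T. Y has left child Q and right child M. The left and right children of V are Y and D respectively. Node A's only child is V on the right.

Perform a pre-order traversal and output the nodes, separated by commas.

Pre-order visits the node, then its left subtree, then its right subtree.
Visit H.
At H: go left to A.
  Visit A.
  At A: no left child.
  At A: go right to V.
    Visit V.
    At V: go left to Y.
      Visit Y.
      At Y: go left to Q.
        Visit Q.
        At Q: no left child.
        At Q: go right to W.
          Visit W.
          At W: no left child.
          At W: go right to T.
            T is a leaf — visit T.
      At Y: go right to M.
        M is a leaf — visit M.
    At V: go right to D.
      D is a leaf — visit D.
At H: go right to G.
  G is a leaf — visit G.

H, A, V, Y, Q, W, T, M, D, G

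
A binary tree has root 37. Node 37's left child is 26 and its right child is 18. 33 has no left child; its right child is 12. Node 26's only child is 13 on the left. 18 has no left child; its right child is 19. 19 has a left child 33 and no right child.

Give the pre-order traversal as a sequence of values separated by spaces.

Pre-order visits the node, then its left subtree, then its right subtree.
Visit 37.
At 37: go left to 26.
  Visit 26.
  At 26: go left to 13.
    13 is a leaf — visit 13.
  At 26: no right child.
At 37: go right to 18.
  Visit 18.
  At 18: no left child.
  At 18: go right to 19.
    Visit 19.
    At 19: go left to 33.
      Visit 33.
      At 33: no left child.
      At 33: go right to 12.
        12 is a leaf — visit 12.
    At 19: no right child.

37 26 13 18 19 33 12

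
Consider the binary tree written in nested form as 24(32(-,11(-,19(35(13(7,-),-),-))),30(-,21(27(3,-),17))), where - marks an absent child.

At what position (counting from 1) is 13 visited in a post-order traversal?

Post-order visits the left subtree, then the right subtree, then the node.
At 24: go left to 32.
  At 32: no left child.
  At 32: go right to 11.
    At 11: no left child.
    At 11: go right to 19.
      At 19: go left to 35.
        At 35: go left to 13.
          At 13: go left to 7.
            7 is a leaf — visit 7.
          At 13: no right child.
          Visit 13.
        At 35: no right child.
        Visit 35.
      At 19: no right child.
      Visit 19.
    Visit 11.
  Visit 32.
At 24: go right to 30.
  At 30: no left child.
  At 30: go right to 21.
    At 21: go left to 27.
      At 27: go left to 3.
        3 is a leaf — visit 3.
      At 27: no right child.
      Visit 27.
    At 21: go right to 17.
      17 is a leaf — visit 17.
    Visit 21.
  Visit 30.
Visit 24.
Full post-order sequence: 7, 13, 35, 19, 11, 32, 3, 27, 17, 21, 30, 24.

2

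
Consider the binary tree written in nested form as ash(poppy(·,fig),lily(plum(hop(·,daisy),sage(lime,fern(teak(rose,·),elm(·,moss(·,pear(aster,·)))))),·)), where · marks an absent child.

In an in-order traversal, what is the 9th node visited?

In-order visits the left subtree, then the node, then the right subtree.
At ash: go left to poppy.
  At poppy: no left child.
  Visit poppy.
  At poppy: go right to fig.
    fig is a leaf — visit fig.
Visit ash.
At ash: go right to lily.
  At lily: go left to plum.
    At plum: go left to hop.
      At hop: no left child.
      Visit hop.
      At hop: go right to daisy.
        daisy is a leaf — visit daisy.
    Visit plum.
    At plum: go right to sage.
      At sage: go left to lime.
        lime is a leaf — visit lime.
      Visit sage.
      At sage: go right to fern.
        At fern: go left to teak.
          At teak: go left to rose.
            rose is a leaf — visit rose.
          Visit teak.
          At teak: no right child.
        Visit fern.
        At fern: go right to elm.
          At elm: no left child.
          Visit elm.
          At elm: go right to moss.
            At moss: no left child.
            Visit moss.
            At moss: go right to pear.
              At pear: go left to aster.
                aster is a leaf — visit aster.
              Visit pear.
              At pear: no right child.
  Visit lily.
  At lily: no right child.
Full in-order sequence: poppy, fig, ash, hop, daisy, plum, lime, sage, rose, teak, fern, elm, moss, aster, pear, lily.

rose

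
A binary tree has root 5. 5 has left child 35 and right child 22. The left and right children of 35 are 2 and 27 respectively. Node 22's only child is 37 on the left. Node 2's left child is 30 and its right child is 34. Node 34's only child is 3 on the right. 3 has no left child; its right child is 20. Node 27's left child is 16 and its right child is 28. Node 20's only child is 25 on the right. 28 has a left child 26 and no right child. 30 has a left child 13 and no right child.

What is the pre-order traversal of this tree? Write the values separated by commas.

Pre-order visits the node, then its left subtree, then its right subtree.
Visit 5.
At 5: go left to 35.
  Visit 35.
  At 35: go left to 2.
    Visit 2.
    At 2: go left to 30.
      Visit 30.
      At 30: go left to 13.
        13 is a leaf — visit 13.
      At 30: no right child.
    At 2: go right to 34.
      Visit 34.
      At 34: no left child.
      At 34: go right to 3.
        Visit 3.
        At 3: no left child.
        At 3: go right to 20.
          Visit 20.
          At 20: no left child.
          At 20: go right to 25.
            25 is a leaf — visit 25.
  At 35: go right to 27.
    Visit 27.
    At 27: go left to 16.
      16 is a leaf — visit 16.
    At 27: go right to 28.
      Visit 28.
      At 28: go left to 26.
        26 is a leaf — visit 26.
      At 28: no right child.
At 5: go right to 22.
  Visit 22.
  At 22: go left to 37.
    37 is a leaf — visit 37.
  At 22: no right child.

5, 35, 2, 30, 13, 34, 3, 20, 25, 27, 16, 28, 26, 22, 37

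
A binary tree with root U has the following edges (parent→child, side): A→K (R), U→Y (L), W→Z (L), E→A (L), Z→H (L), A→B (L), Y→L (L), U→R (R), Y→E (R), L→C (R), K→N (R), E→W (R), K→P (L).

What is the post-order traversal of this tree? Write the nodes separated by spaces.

C L B P N K A H Z W E Y R U

Post-order visits the left subtree, then the right subtree, then the node.
At U: go left to Y.
  At Y: go left to L.
    At L: no left child.
    At L: go right to C.
      C is a leaf — visit C.
    Visit L.
  At Y: go right to E.
    At E: go left to A.
      At A: go left to B.
        B is a leaf — visit B.
      At A: go right to K.
        At K: go left to P.
          P is a leaf — visit P.
        At K: go right to N.
          N is a leaf — visit N.
        Visit K.
      Visit A.
    At E: go right to W.
      At W: go left to Z.
        At Z: go left to H.
          H is a leaf — visit H.
        At Z: no right child.
        Visit Z.
      At W: no right child.
      Visit W.
    Visit E.
  Visit Y.
At U: go right to R.
  R is a leaf — visit R.
Visit U.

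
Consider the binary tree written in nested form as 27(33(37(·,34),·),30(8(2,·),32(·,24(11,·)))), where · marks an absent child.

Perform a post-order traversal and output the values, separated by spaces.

34 37 33 2 8 11 24 32 30 27

Post-order visits the left subtree, then the right subtree, then the node.
At 27: go left to 33.
  At 33: go left to 37.
    At 37: no left child.
    At 37: go right to 34.
      34 is a leaf — visit 34.
    Visit 37.
  At 33: no right child.
  Visit 33.
At 27: go right to 30.
  At 30: go left to 8.
    At 8: go left to 2.
      2 is a leaf — visit 2.
    At 8: no right child.
    Visit 8.
  At 30: go right to 32.
    At 32: no left child.
    At 32: go right to 24.
      At 24: go left to 11.
        11 is a leaf — visit 11.
      At 24: no right child.
      Visit 24.
    Visit 32.
  Visit 30.
Visit 27.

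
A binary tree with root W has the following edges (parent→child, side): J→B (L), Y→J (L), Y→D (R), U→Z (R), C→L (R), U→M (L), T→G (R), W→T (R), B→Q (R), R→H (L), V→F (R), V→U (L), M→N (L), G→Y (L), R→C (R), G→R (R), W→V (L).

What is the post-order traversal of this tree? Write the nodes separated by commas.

Post-order visits the left subtree, then the right subtree, then the node.
At W: go left to V.
  At V: go left to U.
    At U: go left to M.
      At M: go left to N.
        N is a leaf — visit N.
      At M: no right child.
      Visit M.
    At U: go right to Z.
      Z is a leaf — visit Z.
    Visit U.
  At V: go right to F.
    F is a leaf — visit F.
  Visit V.
At W: go right to T.
  At T: no left child.
  At T: go right to G.
    At G: go left to Y.
      At Y: go left to J.
        At J: go left to B.
          At B: no left child.
          At B: go right to Q.
            Q is a leaf — visit Q.
          Visit B.
        At J: no right child.
        Visit J.
      At Y: go right to D.
        D is a leaf — visit D.
      Visit Y.
    At G: go right to R.
      At R: go left to H.
        H is a leaf — visit H.
      At R: go right to C.
        At C: no left child.
        At C: go right to L.
          L is a leaf — visit L.
        Visit C.
      Visit R.
    Visit G.
  Visit T.
Visit W.

N, M, Z, U, F, V, Q, B, J, D, Y, H, L, C, R, G, T, W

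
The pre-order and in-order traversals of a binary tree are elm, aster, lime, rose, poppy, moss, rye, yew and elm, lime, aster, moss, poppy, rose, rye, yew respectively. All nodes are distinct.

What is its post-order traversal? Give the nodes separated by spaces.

lime moss poppy yew rye rose aster elm

The first element of pre-order is the root; it splits in-order into left and right subtrees.
Root elm: left subtree has 0 nodes { }, right has 7 {lime, aster, moss, poppy, rose, rye, yew}.
  Root aster: left subtree has 1 node {lime}, right has 5 {moss, poppy, rose, rye, yew}.
    Root rose: left subtree has 2 nodes {moss, poppy}, right has 2 {rye, yew}.
      Root poppy: left subtree has 1 node {moss}, right has 0 { }.
      Root rye: left subtree has 0 nodes { }, right has 1 {yew}.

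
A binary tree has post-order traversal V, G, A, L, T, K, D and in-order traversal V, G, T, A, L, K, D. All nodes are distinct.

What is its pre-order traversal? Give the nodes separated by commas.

The last element of post-order is the root; it splits in-order into left and right subtrees.
Root D: left subtree has 6 nodes {V, G, T, A, L, K}, right has 0 { }.
  Root K: left subtree has 5 nodes {V, G, T, A, L}, right has 0 { }.
    Root T: left subtree has 2 nodes {V, G}, right has 2 {A, L}.
      Root G: left subtree has 1 node {V}, right has 0 { }.
      Root L: left subtree has 1 node {A}, right has 0 { }.

D, K, T, G, V, L, A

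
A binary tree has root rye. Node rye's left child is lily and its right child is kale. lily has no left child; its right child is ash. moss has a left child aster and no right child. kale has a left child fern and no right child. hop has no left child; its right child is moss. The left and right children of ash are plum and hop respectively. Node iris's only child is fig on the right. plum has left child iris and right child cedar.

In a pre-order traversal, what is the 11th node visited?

kale

Pre-order visits the node, then its left subtree, then its right subtree.
Visit rye.
At rye: go left to lily.
  Visit lily.
  At lily: no left child.
  At lily: go right to ash.
    Visit ash.
    At ash: go left to plum.
      Visit plum.
      At plum: go left to iris.
        Visit iris.
        At iris: no left child.
        At iris: go right to fig.
          fig is a leaf — visit fig.
      At plum: go right to cedar.
        cedar is a leaf — visit cedar.
    At ash: go right to hop.
      Visit hop.
      At hop: no left child.
      At hop: go right to moss.
        Visit moss.
        At moss: go left to aster.
          aster is a leaf — visit aster.
        At moss: no right child.
At rye: go right to kale.
  Visit kale.
  At kale: go left to fern.
    fern is a leaf — visit fern.
  At kale: no right child.
Full pre-order sequence: rye, lily, ash, plum, iris, fig, cedar, hop, moss, aster, kale, fern.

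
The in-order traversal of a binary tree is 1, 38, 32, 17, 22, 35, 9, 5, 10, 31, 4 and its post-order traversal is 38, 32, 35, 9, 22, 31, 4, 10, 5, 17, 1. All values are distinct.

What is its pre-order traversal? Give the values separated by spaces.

1 17 32 38 5 22 9 35 10 4 31

The last element of post-order is the root; it splits in-order into left and right subtrees.
Root 1: left subtree has 0 nodes { }, right has 10 {38, 32, 17, 22, 35, 9, 5, 10, 31, 4}.
  Root 17: left subtree has 2 nodes {38, 32}, right has 7 {22, 35, 9, 5, 10, 31, 4}.
    Root 32: left subtree has 1 node {38}, right has 0 { }.
    Root 5: left subtree has 3 nodes {22, 35, 9}, right has 3 {10, 31, 4}.
      Root 22: left subtree has 0 nodes { }, right has 2 {35, 9}.
        Root 9: left subtree has 1 node {35}, right has 0 { }.
      Root 10: left subtree has 0 nodes { }, right has 2 {31, 4}.
        Root 4: left subtree has 1 node {31}, right has 0 { }.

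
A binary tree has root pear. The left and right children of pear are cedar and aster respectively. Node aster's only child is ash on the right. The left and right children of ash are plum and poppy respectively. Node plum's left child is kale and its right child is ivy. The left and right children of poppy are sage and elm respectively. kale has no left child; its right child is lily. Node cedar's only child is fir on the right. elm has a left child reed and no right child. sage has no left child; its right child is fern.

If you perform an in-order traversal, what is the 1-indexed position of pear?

3

In-order visits the left subtree, then the node, then the right subtree.
At pear: go left to cedar.
  At cedar: no left child.
  Visit cedar.
  At cedar: go right to fir.
    fir is a leaf — visit fir.
Visit pear.
At pear: go right to aster.
  At aster: no left child.
  Visit aster.
  At aster: go right to ash.
    At ash: go left to plum.
      At plum: go left to kale.
        At kale: no left child.
        Visit kale.
        At kale: go right to lily.
          lily is a leaf — visit lily.
      Visit plum.
      At plum: go right to ivy.
        ivy is a leaf — visit ivy.
    Visit ash.
    At ash: go right to poppy.
      At poppy: go left to sage.
        At sage: no left child.
        Visit sage.
        At sage: go right to fern.
          fern is a leaf — visit fern.
      Visit poppy.
      At poppy: go right to elm.
        At elm: go left to reed.
          reed is a leaf — visit reed.
        Visit elm.
        At elm: no right child.
Full in-order sequence: cedar, fir, pear, aster, kale, lily, plum, ivy, ash, sage, fern, poppy, reed, elm.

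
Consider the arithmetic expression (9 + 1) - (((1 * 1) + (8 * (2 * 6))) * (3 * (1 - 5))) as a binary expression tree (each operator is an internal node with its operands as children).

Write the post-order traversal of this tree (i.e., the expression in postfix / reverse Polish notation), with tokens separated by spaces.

Post-order on an expression tree gives postfix notation: for each operator, emit left operand, right operand, then the operator.

9 1 + 1 1 * 8 2 6 * * + 3 1 5 - * * -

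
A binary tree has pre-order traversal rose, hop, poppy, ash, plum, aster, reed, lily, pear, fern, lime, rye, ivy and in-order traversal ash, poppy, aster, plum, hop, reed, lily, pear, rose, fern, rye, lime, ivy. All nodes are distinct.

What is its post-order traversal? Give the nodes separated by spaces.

ash aster plum poppy pear lily reed hop rye ivy lime fern rose

The first element of pre-order is the root; it splits in-order into left and right subtrees.
Root rose: left subtree has 8 nodes {ash, poppy, aster, plum, hop, reed, lily, pear}, right has 4 {fern, rye, lime, ivy}.
  Root hop: left subtree has 4 nodes {ash, poppy, aster, plum}, right has 3 {reed, lily, pear}.
    Root poppy: left subtree has 1 node {ash}, right has 2 {aster, plum}.
      Root plum: left subtree has 1 node {aster}, right has 0 { }.
    Root reed: left subtree has 0 nodes { }, right has 2 {lily, pear}.
      Root lily: left subtree has 0 nodes { }, right has 1 {pear}.
  Root fern: left subtree has 0 nodes { }, right has 3 {rye, lime, ivy}.
    Root lime: left subtree has 1 node {rye}, right has 1 {ivy}.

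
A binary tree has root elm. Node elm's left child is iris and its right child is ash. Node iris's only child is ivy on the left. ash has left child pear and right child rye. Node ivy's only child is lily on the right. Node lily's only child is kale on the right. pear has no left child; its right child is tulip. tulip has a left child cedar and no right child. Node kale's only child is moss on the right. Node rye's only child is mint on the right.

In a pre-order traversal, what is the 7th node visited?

Pre-order visits the node, then its left subtree, then its right subtree.
Visit elm.
At elm: go left to iris.
  Visit iris.
  At iris: go left to ivy.
    Visit ivy.
    At ivy: no left child.
    At ivy: go right to lily.
      Visit lily.
      At lily: no left child.
      At lily: go right to kale.
        Visit kale.
        At kale: no left child.
        At kale: go right to moss.
          moss is a leaf — visit moss.
  At iris: no right child.
At elm: go right to ash.
  Visit ash.
  At ash: go left to pear.
    Visit pear.
    At pear: no left child.
    At pear: go right to tulip.
      Visit tulip.
      At tulip: go left to cedar.
        cedar is a leaf — visit cedar.
      At tulip: no right child.
  At ash: go right to rye.
    Visit rye.
    At rye: no left child.
    At rye: go right to mint.
      mint is a leaf — visit mint.
Full pre-order sequence: elm, iris, ivy, lily, kale, moss, ash, pear, tulip, cedar, rye, mint.

ash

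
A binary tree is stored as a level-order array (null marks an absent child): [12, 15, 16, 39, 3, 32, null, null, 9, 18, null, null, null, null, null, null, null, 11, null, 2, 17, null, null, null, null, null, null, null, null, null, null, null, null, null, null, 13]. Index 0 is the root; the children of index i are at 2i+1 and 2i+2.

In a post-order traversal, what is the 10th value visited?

Post-order visits the left subtree, then the right subtree, then the node.
At 12: go left to 15.
  At 15: go left to 39.
    At 39: no left child.
    At 39: go right to 9.
      At 9: go left to 11.
        At 11: go left to 13.
          13 is a leaf — visit 13.
        At 11: no right child.
        Visit 11.
      At 9: no right child.
      Visit 9.
    Visit 39.
  At 15: go right to 3.
    At 3: go left to 18.
      At 18: go left to 2.
        2 is a leaf — visit 2.
      At 18: go right to 17.
        17 is a leaf — visit 17.
      Visit 18.
    At 3: no right child.
    Visit 3.
  Visit 15.
At 12: go right to 16.
  At 16: go left to 32.
    32 is a leaf — visit 32.
  At 16: no right child.
  Visit 16.
Visit 12.
Full post-order sequence: 13, 11, 9, 39, 2, 17, 18, 3, 15, 32, 16, 12.

32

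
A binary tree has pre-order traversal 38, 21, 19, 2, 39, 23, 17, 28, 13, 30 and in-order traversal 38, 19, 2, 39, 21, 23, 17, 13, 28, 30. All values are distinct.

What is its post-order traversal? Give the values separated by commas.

39, 2, 19, 13, 30, 28, 17, 23, 21, 38

The first element of pre-order is the root; it splits in-order into left and right subtrees.
Root 38: left subtree has 0 nodes { }, right has 9 {19, 2, 39, 21, 23, 17, 13, 28, 30}.
  Root 21: left subtree has 3 nodes {19, 2, 39}, right has 5 {23, 17, 13, 28, 30}.
    Root 19: left subtree has 0 nodes { }, right has 2 {2, 39}.
      Root 2: left subtree has 0 nodes { }, right has 1 {39}.
    Root 23: left subtree has 0 nodes { }, right has 4 {17, 13, 28, 30}.
      Root 17: left subtree has 0 nodes { }, right has 3 {13, 28, 30}.
        Root 28: left subtree has 1 node {13}, right has 1 {30}.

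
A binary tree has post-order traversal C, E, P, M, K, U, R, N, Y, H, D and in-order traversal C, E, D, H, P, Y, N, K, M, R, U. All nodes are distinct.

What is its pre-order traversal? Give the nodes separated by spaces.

D E C H Y P N R K M U

The last element of post-order is the root; it splits in-order into left and right subtrees.
Root D: left subtree has 2 nodes {C, E}, right has 8 {H, P, Y, N, K, M, R, U}.
  Root E: left subtree has 1 node {C}, right has 0 { }.
  Root H: left subtree has 0 nodes { }, right has 7 {P, Y, N, K, M, R, U}.
    Root Y: left subtree has 1 node {P}, right has 5 {N, K, M, R, U}.
      Root N: left subtree has 0 nodes { }, right has 4 {K, M, R, U}.
        Root R: left subtree has 2 nodes {K, M}, right has 1 {U}.
          Root K: left subtree has 0 nodes { }, right has 1 {M}.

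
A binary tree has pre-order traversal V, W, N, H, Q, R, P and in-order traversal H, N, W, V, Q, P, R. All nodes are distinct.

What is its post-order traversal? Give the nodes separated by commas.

H, N, W, P, R, Q, V

The first element of pre-order is the root; it splits in-order into left and right subtrees.
Root V: left subtree has 3 nodes {H, N, W}, right has 3 {Q, P, R}.
  Root W: left subtree has 2 nodes {H, N}, right has 0 { }.
    Root N: left subtree has 1 node {H}, right has 0 { }.
  Root Q: left subtree has 0 nodes { }, right has 2 {P, R}.
    Root R: left subtree has 1 node {P}, right has 0 { }.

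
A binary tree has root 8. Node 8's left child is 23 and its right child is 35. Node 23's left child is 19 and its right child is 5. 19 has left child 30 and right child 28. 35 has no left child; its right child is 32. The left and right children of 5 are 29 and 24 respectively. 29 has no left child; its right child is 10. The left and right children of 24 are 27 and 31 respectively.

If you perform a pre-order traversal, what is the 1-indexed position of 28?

Pre-order visits the node, then its left subtree, then its right subtree.
Visit 8.
At 8: go left to 23.
  Visit 23.
  At 23: go left to 19.
    Visit 19.
    At 19: go left to 30.
      30 is a leaf — visit 30.
    At 19: go right to 28.
      28 is a leaf — visit 28.
  At 23: go right to 5.
    Visit 5.
    At 5: go left to 29.
      Visit 29.
      At 29: no left child.
      At 29: go right to 10.
        10 is a leaf — visit 10.
    At 5: go right to 24.
      Visit 24.
      At 24: go left to 27.
        27 is a leaf — visit 27.
      At 24: go right to 31.
        31 is a leaf — visit 31.
At 8: go right to 35.
  Visit 35.
  At 35: no left child.
  At 35: go right to 32.
    32 is a leaf — visit 32.
Full pre-order sequence: 8, 23, 19, 30, 28, 5, 29, 10, 24, 27, 31, 35, 32.

5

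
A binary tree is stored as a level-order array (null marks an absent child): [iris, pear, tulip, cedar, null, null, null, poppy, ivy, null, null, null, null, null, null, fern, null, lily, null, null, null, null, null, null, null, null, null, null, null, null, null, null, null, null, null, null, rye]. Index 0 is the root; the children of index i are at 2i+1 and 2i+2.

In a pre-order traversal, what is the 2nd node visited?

Pre-order visits the node, then its left subtree, then its right subtree.
Visit iris.
At iris: go left to pear.
  Visit pear.
  At pear: go left to cedar.
    Visit cedar.
    At cedar: go left to poppy.
      Visit poppy.
      At poppy: go left to fern.
        fern is a leaf — visit fern.
      At poppy: no right child.
    At cedar: go right to ivy.
      Visit ivy.
      At ivy: go left to lily.
        Visit lily.
        At lily: no left child.
        At lily: go right to rye.
          rye is a leaf — visit rye.
      At ivy: no right child.
  At pear: no right child.
At iris: go right to tulip.
  tulip is a leaf — visit tulip.
Full pre-order sequence: iris, pear, cedar, poppy, fern, ivy, lily, rye, tulip.

pear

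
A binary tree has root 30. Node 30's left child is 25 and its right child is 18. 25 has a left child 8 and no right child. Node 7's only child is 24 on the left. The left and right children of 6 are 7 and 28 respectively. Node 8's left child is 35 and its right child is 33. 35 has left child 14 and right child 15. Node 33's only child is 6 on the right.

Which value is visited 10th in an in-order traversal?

In-order visits the left subtree, then the node, then the right subtree.
At 30: go left to 25.
  At 25: go left to 8.
    At 8: go left to 35.
      At 35: go left to 14.
        14 is a leaf — visit 14.
      Visit 35.
      At 35: go right to 15.
        15 is a leaf — visit 15.
    Visit 8.
    At 8: go right to 33.
      At 33: no left child.
      Visit 33.
      At 33: go right to 6.
        At 6: go left to 7.
          At 7: go left to 24.
            24 is a leaf — visit 24.
          Visit 7.
          At 7: no right child.
        Visit 6.
        At 6: go right to 28.
          28 is a leaf — visit 28.
  Visit 25.
  At 25: no right child.
Visit 30.
At 30: go right to 18.
  18 is a leaf — visit 18.
Full in-order sequence: 14, 35, 15, 8, 33, 24, 7, 6, 28, 25, 30, 18.

25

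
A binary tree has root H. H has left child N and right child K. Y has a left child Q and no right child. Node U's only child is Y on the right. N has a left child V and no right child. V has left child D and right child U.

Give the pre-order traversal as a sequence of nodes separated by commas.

Pre-order visits the node, then its left subtree, then its right subtree.
Visit H.
At H: go left to N.
  Visit N.
  At N: go left to V.
    Visit V.
    At V: go left to D.
      D is a leaf — visit D.
    At V: go right to U.
      Visit U.
      At U: no left child.
      At U: go right to Y.
        Visit Y.
        At Y: go left to Q.
          Q is a leaf — visit Q.
        At Y: no right child.
  At N: no right child.
At H: go right to K.
  K is a leaf — visit K.

H, N, V, D, U, Y, Q, K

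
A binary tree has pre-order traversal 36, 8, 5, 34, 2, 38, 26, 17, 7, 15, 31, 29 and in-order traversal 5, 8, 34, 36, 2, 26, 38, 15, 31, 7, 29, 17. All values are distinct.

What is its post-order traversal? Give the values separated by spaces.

5 34 8 26 31 15 29 7 17 38 2 36

The first element of pre-order is the root; it splits in-order into left and right subtrees.
Root 36: left subtree has 3 nodes {5, 8, 34}, right has 8 {2, 26, 38, 15, 31, 7, 29, 17}.
  Root 8: left subtree has 1 node {5}, right has 1 {34}.
  Root 2: left subtree has 0 nodes { }, right has 7 {26, 38, 15, 31, 7, 29, 17}.
    Root 38: left subtree has 1 node {26}, right has 5 {15, 31, 7, 29, 17}.
      Root 17: left subtree has 4 nodes {15, 31, 7, 29}, right has 0 { }.
        Root 7: left subtree has 2 nodes {15, 31}, right has 1 {29}.
          Root 15: left subtree has 0 nodes { }, right has 1 {31}.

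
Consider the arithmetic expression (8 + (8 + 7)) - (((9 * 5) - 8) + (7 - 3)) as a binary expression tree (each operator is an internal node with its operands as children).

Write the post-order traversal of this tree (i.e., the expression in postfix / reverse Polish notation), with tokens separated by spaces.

8 8 7 + + 9 5 * 8 - 7 3 - + -

Post-order on an expression tree gives postfix notation: for each operator, emit left operand, right operand, then the operator.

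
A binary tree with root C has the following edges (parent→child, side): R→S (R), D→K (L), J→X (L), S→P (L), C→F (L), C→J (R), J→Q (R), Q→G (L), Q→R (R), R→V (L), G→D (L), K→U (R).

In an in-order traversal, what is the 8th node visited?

In-order visits the left subtree, then the node, then the right subtree.
At C: go left to F.
  F is a leaf — visit F.
Visit C.
At C: go right to J.
  At J: go left to X.
    X is a leaf — visit X.
  Visit J.
  At J: go right to Q.
    At Q: go left to G.
      At G: go left to D.
        At D: go left to K.
          At K: no left child.
          Visit K.
          At K: go right to U.
            U is a leaf — visit U.
        Visit D.
        At D: no right child.
      Visit G.
      At G: no right child.
    Visit Q.
    At Q: go right to R.
      At R: go left to V.
        V is a leaf — visit V.
      Visit R.
      At R: go right to S.
        At S: go left to P.
          P is a leaf — visit P.
        Visit S.
        At S: no right child.
Full in-order sequence: F, C, X, J, K, U, D, G, Q, V, R, P, S.

G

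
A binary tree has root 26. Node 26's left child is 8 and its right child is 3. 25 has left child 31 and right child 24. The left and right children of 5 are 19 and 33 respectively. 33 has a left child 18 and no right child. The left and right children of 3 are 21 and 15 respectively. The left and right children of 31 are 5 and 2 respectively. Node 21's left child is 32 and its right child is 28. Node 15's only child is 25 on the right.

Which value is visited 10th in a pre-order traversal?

5

Pre-order visits the node, then its left subtree, then its right subtree.
Visit 26.
At 26: go left to 8.
  8 is a leaf — visit 8.
At 26: go right to 3.
  Visit 3.
  At 3: go left to 21.
    Visit 21.
    At 21: go left to 32.
      32 is a leaf — visit 32.
    At 21: go right to 28.
      28 is a leaf — visit 28.
  At 3: go right to 15.
    Visit 15.
    At 15: no left child.
    At 15: go right to 25.
      Visit 25.
      At 25: go left to 31.
        Visit 31.
        At 31: go left to 5.
          Visit 5.
          At 5: go left to 19.
            19 is a leaf — visit 19.
          At 5: go right to 33.
            Visit 33.
            At 33: go left to 18.
              18 is a leaf — visit 18.
            At 33: no right child.
        At 31: go right to 2.
          2 is a leaf — visit 2.
      At 25: go right to 24.
        24 is a leaf — visit 24.
Full pre-order sequence: 26, 8, 3, 21, 32, 28, 15, 25, 31, 5, 19, 33, 18, 2, 24.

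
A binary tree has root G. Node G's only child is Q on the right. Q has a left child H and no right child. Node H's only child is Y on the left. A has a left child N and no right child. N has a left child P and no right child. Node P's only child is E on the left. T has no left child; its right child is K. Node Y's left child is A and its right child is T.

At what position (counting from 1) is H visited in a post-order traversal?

8

Post-order visits the left subtree, then the right subtree, then the node.
At G: no left child.
At G: go right to Q.
  At Q: go left to H.
    At H: go left to Y.
      At Y: go left to A.
        At A: go left to N.
          At N: go left to P.
            At P: go left to E.
              E is a leaf — visit E.
            At P: no right child.
            Visit P.
          At N: no right child.
          Visit N.
        At A: no right child.
        Visit A.
      At Y: go right to T.
        At T: no left child.
        At T: go right to K.
          K is a leaf — visit K.
        Visit T.
      Visit Y.
    At H: no right child.
    Visit H.
  At Q: no right child.
  Visit Q.
Visit G.
Full post-order sequence: E, P, N, A, K, T, Y, H, Q, G.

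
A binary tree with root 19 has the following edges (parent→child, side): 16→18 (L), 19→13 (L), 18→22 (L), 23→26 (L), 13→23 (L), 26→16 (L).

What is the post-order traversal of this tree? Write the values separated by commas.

22, 18, 16, 26, 23, 13, 19

Post-order visits the left subtree, then the right subtree, then the node.
At 19: go left to 13.
  At 13: go left to 23.
    At 23: go left to 26.
      At 26: go left to 16.
        At 16: go left to 18.
          At 18: go left to 22.
            22 is a leaf — visit 22.
          At 18: no right child.
          Visit 18.
        At 16: no right child.
        Visit 16.
      At 26: no right child.
      Visit 26.
    At 23: no right child.
    Visit 23.
  At 13: no right child.
  Visit 13.
At 19: no right child.
Visit 19.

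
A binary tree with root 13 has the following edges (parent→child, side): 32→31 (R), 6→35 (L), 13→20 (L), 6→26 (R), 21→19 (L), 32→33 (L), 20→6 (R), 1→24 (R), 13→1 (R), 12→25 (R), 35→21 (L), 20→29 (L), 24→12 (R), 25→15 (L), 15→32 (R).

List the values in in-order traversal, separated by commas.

29, 20, 19, 21, 35, 6, 26, 13, 1, 24, 12, 15, 33, 32, 31, 25

In-order visits the left subtree, then the node, then the right subtree.
At 13: go left to 20.
  At 20: go left to 29.
    29 is a leaf — visit 29.
  Visit 20.
  At 20: go right to 6.
    At 6: go left to 35.
      At 35: go left to 21.
        At 21: go left to 19.
          19 is a leaf — visit 19.
        Visit 21.
        At 21: no right child.
      Visit 35.
      At 35: no right child.
    Visit 6.
    At 6: go right to 26.
      26 is a leaf — visit 26.
Visit 13.
At 13: go right to 1.
  At 1: no left child.
  Visit 1.
  At 1: go right to 24.
    At 24: no left child.
    Visit 24.
    At 24: go right to 12.
      At 12: no left child.
      Visit 12.
      At 12: go right to 25.
        At 25: go left to 15.
          At 15: no left child.
          Visit 15.
          At 15: go right to 32.
            At 32: go left to 33.
              33 is a leaf — visit 33.
            Visit 32.
            At 32: go right to 31.
              31 is a leaf — visit 31.
        Visit 25.
        At 25: no right child.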